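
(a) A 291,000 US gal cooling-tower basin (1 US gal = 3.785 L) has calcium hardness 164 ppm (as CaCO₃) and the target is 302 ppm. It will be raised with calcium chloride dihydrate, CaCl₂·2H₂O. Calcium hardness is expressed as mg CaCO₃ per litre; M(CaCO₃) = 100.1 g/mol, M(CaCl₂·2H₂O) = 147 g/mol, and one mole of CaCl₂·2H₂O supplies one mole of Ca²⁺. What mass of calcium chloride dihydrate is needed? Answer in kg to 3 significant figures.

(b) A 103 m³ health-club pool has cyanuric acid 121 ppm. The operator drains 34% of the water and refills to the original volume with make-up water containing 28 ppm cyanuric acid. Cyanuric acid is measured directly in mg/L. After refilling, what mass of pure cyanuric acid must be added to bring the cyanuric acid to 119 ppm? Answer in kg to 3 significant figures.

(a) 223 kg; (b) 3.05 kg

(a) Volume: 291,000 US gal × 3.785 L/gal = 1,101,435 L.
(a) Hardness to add: (302 − 164) = 138 mg/L as CaCO₃ × 1,101,435 L = 152,000 g as CaCO₃.
(a) Moles of Ca²⁺ (1 mol Ca²⁺ ≡ 1 mol CaCO₃): 152,000 / 100.1 g/mol = 1518 mol.
(a) Mass of CaCl₂·2H₂O: 1518 × 147 = 223,200 g.

(b) Volume: 103 m³ = 103,000 L.
(b) After draining 34% and refilling: 121 × 0.66 + 28 × 0.34 = 89.38 ppm.
(b) Deficit to target: 119 − 89.38 = 29.62 mg/L.
(b) Mass: 29.62 mg/L × 103,000 L = 3051 g cyanuric acid.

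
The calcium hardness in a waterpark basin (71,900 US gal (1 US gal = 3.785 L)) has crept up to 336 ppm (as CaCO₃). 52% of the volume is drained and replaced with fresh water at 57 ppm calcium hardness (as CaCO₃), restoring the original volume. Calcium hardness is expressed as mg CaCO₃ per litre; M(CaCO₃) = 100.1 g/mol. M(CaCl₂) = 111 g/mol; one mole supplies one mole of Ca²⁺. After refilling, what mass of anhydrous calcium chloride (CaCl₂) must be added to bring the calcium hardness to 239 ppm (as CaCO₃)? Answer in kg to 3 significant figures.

14.5 kg

Volume: 71,900 US gal × 3.785 L/gal = 272,142 L.
After draining 52% and refilling: 336 × 0.48 + 57 × 0.52 = 190.92 ppm.
Deficit to target: 239 − 190.92 = 48.08 mg/L.
As CaCO₃: 48.08 mg/L × 272,142 L = 13,080 g; ÷ 100.1 = 130.7 mol Ca²⁺.
Mass: 130.7 × 111 = 14,510 g.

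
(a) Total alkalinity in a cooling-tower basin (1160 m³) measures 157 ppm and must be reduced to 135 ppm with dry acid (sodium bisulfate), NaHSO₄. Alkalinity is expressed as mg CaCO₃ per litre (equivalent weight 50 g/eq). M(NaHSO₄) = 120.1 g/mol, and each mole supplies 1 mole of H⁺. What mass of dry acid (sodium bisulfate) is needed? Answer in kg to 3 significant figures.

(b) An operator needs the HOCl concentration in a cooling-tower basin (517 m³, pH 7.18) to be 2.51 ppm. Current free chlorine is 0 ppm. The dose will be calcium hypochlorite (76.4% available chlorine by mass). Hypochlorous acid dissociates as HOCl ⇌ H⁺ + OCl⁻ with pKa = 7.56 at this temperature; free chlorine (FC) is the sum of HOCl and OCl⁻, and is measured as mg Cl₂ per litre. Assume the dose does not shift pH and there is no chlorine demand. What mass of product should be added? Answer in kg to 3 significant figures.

(a) Volume: 1160 m³ = 1,160,000 L.
(a) Alkalinity to neutralize: (157 − 135) = 22 mg/L as CaCO₃ × 1,160,000 L = 25,520 g as CaCO₃.
(a) Equivalents of H⁺ required: 25,520 ÷ 50 g/eq = 510.4 eq = 510.4 mol NaHSO₄.
(a) Mass of NaHSO₄: 510.4 × 120.1 = 61,300 g.

(b) Volume: 517 m³ = 517,000 L.
(b) [OCl⁻]/[HOCl] = 10^(pH − pKa) = 10^(7.18 − 7.56) = 0.4169; fraction as HOCl = 1/(1 + 0.4169) = 0.7058.
(b) Free chlorine required for 2.51 ppm HOCl: 2.51 / 0.7058 = 3.556 ppm.
(b) FC to add: 3.556 − 0 = 3.556 mg/L as Cl₂.
(b) Cl₂ equivalent: 3.556 mg/L × 517,000 L = 1839 g.
(b) Product at 76.4% available Cl: 1839 / 0.764 = 2407 g.

(a) 61.3 kg; (b) 2.41 kg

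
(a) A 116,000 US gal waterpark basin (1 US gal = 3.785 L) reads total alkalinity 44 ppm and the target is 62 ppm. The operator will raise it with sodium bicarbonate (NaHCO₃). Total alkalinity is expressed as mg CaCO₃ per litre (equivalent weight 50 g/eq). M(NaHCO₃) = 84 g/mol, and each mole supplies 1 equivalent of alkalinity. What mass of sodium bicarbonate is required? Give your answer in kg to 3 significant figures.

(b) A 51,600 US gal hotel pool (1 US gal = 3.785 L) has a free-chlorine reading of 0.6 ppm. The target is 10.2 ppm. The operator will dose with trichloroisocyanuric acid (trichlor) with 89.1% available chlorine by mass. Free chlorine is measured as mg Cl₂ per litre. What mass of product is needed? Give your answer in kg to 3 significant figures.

(a) Volume: 116,000 US gal × 3.785 L/gal = 439,060 L.
(a) Alkalinity to add: (62 − 44) = 18 mg/L as CaCO₃ × 439,060 L = 7903 g as CaCO₃.
(a) Equivalents: 7903 g ÷ 50 g/eq = 158.1 eq.
(a) NaHCO₃ supplies 1 eq per mole → 158.1 mol.
(a) Mass: 158.1 mol × 84 g/mol = 13,280 g.

(b) Volume: 51,600 US gal × 3.785 L/gal = 195,306 L.
(b) Chlorine deficit: 10.2 − 0.6 = 9.6 ppm = 9.6 mg/L as Cl₂.
(b) Cl₂ equivalent needed: 9.6 mg/L × 195,306 L = 1,875,000 mg = 1875 g.
(b) Product at 89.1% available chlorine: 1875 / 0.891 = 2104 g.

(a) 13.3 kg; (b) 2.10 kg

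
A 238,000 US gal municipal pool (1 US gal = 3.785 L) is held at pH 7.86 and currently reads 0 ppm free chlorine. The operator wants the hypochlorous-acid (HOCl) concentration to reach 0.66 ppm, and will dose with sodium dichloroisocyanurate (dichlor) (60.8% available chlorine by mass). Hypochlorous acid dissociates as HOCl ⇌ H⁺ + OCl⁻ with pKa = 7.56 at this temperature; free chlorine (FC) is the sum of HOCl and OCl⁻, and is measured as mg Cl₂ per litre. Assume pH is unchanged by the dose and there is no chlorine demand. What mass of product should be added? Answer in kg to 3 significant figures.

2.93 kg

Volume: 238,000 US gal × 3.785 L/gal = 900,830 L.
[OCl⁻]/[HOCl] = 10^(pH − pKa) = 10^(7.86 − 7.56) = 1.995; fraction as HOCl = 1/(1 + 1.995) = 0.3339.
Free chlorine required for 0.66 ppm HOCl: 0.66 / 0.3339 = 1.977 ppm.
FC to add: 1.977 − 0 = 1.977 mg/L as Cl₂.
Cl₂ equivalent: 1.977 mg/L × 900,830 L = 1781 g.
Product at 60.8% available Cl: 1781 / 0.608 = 2929 g.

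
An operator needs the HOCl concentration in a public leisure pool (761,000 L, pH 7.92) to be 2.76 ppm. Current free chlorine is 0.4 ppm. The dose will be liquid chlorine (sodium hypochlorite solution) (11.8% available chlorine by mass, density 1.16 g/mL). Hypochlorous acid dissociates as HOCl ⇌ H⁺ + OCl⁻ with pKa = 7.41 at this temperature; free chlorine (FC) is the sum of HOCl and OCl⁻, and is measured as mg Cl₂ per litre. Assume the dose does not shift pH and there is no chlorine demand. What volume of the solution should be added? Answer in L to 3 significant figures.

62.8 L

[OCl⁻]/[HOCl] = 10^(pH − pKa) = 10^(7.92 − 7.41) = 3.236; fraction as HOCl = 1/(1 + 3.236) = 0.2361.
Free chlorine required for 2.76 ppm HOCl: 2.76 / 0.2361 = 11.69 ppm.
FC to add: 11.69 − 0.4 = 11.29 mg/L as Cl₂.
Cl₂ equivalent: 11.29 mg/L × 761,000 L = 8593 g.
Product at 11.8% available Cl: 8593 / 0.118 = 72,820 g.
Volume: 72,820 g ÷ 1.16 g/mL = 62,770 mL.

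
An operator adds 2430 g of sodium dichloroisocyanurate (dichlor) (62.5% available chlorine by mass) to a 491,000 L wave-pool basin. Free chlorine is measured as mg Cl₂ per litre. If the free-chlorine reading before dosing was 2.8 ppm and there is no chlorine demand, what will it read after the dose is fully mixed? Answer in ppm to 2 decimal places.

Available chlorine delivered: 2430 g × 0.625 = 1519 g as Cl₂.
Concentration rise: 1519 g / 491,000 L = 3.093 mg/L = 3.09 ppm.
Final FC: 2.8 + 3.09 = 5.89 ppm.

5.89 ppm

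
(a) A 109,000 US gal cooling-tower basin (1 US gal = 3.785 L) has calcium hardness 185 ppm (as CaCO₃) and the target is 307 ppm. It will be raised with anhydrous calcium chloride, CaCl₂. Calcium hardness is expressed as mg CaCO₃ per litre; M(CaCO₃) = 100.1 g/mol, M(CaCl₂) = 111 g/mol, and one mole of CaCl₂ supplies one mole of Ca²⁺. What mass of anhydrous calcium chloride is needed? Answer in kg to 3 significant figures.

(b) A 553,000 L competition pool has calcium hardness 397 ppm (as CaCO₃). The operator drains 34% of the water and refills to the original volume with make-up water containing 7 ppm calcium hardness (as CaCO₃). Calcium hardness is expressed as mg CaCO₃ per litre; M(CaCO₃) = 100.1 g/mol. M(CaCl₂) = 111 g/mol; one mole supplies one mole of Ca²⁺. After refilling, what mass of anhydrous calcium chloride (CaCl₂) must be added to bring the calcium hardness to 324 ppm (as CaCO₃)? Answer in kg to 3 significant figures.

(a) 55.8 kg; (b) 36.5 kg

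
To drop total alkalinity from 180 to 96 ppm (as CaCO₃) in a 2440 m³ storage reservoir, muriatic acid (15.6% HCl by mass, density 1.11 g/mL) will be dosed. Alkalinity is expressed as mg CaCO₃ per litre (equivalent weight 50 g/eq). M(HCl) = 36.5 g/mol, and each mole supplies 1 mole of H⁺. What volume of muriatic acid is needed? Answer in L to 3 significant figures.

864 L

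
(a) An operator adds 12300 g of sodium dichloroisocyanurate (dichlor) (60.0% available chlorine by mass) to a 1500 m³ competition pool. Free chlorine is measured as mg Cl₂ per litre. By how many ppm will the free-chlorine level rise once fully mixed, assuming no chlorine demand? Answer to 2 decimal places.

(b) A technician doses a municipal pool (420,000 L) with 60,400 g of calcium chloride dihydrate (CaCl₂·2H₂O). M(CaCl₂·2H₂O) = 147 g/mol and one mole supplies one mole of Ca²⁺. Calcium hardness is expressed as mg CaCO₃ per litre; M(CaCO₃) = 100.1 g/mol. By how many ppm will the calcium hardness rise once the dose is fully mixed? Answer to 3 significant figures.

(a) Volume: 1500 m³ = 1,500,000 L.
(a) Available chlorine delivered: 12,300 g × 0.6 = 7380 g as Cl₂.
(a) Concentration rise: 7380 g / 1,500,000 L = 4.92 mg/L = 4.92 ppm.

(b) Moles of Ca²⁺: 60,400 g ÷ 147 g/mol = 410.9 mol.
(b) As CaCO₃: 410.9 mol × 100.1 g/mol = 41,130 g.
(b) Rise: 41,130 g / 420,000 L × 1000 = 97.93 mg/L.

(a) 4.92 ppm; (b) 97.9 ppm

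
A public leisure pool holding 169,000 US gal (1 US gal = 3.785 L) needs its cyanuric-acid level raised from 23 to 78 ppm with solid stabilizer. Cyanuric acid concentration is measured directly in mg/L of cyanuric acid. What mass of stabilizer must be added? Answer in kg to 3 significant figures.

Volume: 169,000 US gal × 3.785 L/gal = 639,665 L.
CYA to add: (78 − 23) = 55 mg/L × 639,665 L = 35,180 g cyanuric acid.

35.2 kg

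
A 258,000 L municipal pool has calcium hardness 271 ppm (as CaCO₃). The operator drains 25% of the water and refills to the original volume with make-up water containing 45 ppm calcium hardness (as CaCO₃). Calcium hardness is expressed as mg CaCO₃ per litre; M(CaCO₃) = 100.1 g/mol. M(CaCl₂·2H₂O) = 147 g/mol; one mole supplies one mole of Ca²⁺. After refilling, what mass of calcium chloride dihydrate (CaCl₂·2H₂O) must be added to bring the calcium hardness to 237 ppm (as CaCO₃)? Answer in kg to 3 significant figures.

After draining 25% and refilling: 271 × 0.75 + 45 × 0.25 = 214.5 ppm.
Deficit to target: 237 − 214.5 = 22.5 mg/L.
As CaCO₃: 22.5 mg/L × 258,000 L = 5805 g; ÷ 100.1 = 57.99 mol Ca²⁺.
Mass: 57.99 × 147 = 8525 g.

8.52 kg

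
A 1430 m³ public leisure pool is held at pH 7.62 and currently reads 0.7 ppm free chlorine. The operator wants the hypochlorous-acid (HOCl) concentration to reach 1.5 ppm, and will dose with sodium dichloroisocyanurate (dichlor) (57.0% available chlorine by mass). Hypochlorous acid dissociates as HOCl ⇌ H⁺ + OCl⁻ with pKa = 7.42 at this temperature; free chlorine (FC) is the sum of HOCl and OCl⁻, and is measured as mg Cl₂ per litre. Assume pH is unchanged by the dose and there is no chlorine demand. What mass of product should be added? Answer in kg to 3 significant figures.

Volume: 1430 m³ = 1,430,000 L.
[OCl⁻]/[HOCl] = 10^(pH − pKa) = 10^(7.62 − 7.42) = 1.585; fraction as HOCl = 1/(1 + 1.585) = 0.3869.
Free chlorine required for 1.5 ppm HOCl: 1.5 / 0.3869 = 3.877 ppm.
FC to add: 3.877 − 0.7 = 3.177 mg/L as Cl₂.
Cl₂ equivalent: 3.177 mg/L × 1,430,000 L = 4544 g.
Product at 57.0% available Cl: 4544 / 0.57 = 7971 g.

7.97 kg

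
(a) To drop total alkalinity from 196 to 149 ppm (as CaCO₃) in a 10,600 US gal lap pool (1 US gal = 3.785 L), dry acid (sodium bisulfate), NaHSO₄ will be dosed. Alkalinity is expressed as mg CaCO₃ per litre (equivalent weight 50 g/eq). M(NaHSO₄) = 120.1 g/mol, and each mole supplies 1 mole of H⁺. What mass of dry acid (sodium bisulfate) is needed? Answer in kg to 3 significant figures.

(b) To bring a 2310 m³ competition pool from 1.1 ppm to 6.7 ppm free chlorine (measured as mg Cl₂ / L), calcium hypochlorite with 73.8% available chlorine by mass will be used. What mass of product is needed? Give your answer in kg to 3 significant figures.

(a) Volume: 10,600 US gal × 3.785 L/gal = 40,121 L.
(a) Alkalinity to neutralize: (196 − 149) = 47 mg/L as CaCO₃ × 40,121 L = 1886 g as CaCO₃.
(a) Equivalents of H⁺ required: 1886 ÷ 50 g/eq = 37.71 eq = 37.71 mol NaHSO₄.
(a) Mass of NaHSO₄: 37.71 × 120.1 = 4529 g.

(b) Volume: 2310 m³ = 2,310,000 L.
(b) Chlorine deficit: 6.7 − 1.1 = 5.6 ppm = 5.6 mg/L as Cl₂.
(b) Cl₂ equivalent needed: 5.6 mg/L × 2,310,000 L = 12,940,000 mg = 12,940 g.
(b) Product at 73.8% available chlorine: 12,940 / 0.738 = 17,530 g.

(a) 4.53 kg; (b) 17.5 kg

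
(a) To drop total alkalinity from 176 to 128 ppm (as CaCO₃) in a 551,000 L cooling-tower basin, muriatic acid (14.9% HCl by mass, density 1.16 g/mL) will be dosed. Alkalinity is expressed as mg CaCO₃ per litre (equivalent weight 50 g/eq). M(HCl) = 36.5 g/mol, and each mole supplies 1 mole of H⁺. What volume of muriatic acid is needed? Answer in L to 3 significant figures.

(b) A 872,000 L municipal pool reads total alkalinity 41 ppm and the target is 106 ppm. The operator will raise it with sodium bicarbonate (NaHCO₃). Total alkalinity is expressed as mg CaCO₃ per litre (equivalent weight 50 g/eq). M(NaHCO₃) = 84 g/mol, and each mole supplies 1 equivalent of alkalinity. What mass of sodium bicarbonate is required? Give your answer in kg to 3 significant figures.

(a) Alkalinity to neutralize: (176 − 128) = 48 mg/L as CaCO₃ × 551,000 L = 26,450 g as CaCO₃.
(a) Equivalents of H⁺ required: 26,450 ÷ 50 g/eq = 529 eq = 529 mol HCl.
(a) Mass of HCl: 529 × 36.5 = 19,310 g.
(a) Mass of 14.9% solution: 19,310 / 0.149 = 129,600 g.
(a) Volume: 129,600 g ÷ 1.16 g/mL = 111,700 mL.

(b) Alkalinity to add: (106 − 41) = 65 mg/L as CaCO₃ × 872,000 L = 56,680 g as CaCO₃.
(b) Equivalents: 56,680 g ÷ 50 g/eq = 1134 eq.
(b) NaHCO₃ supplies 1 eq per mole → 1134 mol.
(b) Mass: 1134 mol × 84 g/mol = 95,220 g.

(a) 112 L; (b) 95.2 kg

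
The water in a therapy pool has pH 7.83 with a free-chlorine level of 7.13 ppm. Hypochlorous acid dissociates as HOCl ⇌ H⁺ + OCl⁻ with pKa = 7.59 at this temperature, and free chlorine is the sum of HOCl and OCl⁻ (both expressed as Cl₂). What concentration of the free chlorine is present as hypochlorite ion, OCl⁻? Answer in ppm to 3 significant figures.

[OCl⁻]/[HOCl] = 10^(pH − pKa) = 10^(7.83 − 7.59) = 10^0.24 = 1.738.
Fraction as HOCl = 1 / (1 + 1.738) = 0.3653.
OCl⁻ = (1 − 0.3653) × 7.13 ppm = 4.526 ppm.

4.53 ppm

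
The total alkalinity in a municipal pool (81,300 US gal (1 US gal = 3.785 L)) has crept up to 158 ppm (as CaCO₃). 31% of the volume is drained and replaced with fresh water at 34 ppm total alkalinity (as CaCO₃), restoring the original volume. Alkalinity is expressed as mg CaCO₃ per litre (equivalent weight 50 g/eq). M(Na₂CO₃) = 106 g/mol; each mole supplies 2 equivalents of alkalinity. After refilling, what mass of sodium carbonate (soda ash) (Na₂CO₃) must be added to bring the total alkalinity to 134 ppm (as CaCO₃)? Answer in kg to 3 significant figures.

4.71 kg

Volume: 81,300 US gal × 3.785 L/gal = 307,720 L.
After draining 31% and refilling: 158 × 0.69 + 34 × 0.31 = 119.56 ppm.
Deficit to target: 134 − 119.56 = 14.44 mg/L.
As CaCO₃: 14.44 mg/L × 307,720 L = 4443 g; ÷ 50 g/eq ÷ 2 = 44.43 mol Na₂CO₃.
Mass: 44.43 × 106 = 4710 g.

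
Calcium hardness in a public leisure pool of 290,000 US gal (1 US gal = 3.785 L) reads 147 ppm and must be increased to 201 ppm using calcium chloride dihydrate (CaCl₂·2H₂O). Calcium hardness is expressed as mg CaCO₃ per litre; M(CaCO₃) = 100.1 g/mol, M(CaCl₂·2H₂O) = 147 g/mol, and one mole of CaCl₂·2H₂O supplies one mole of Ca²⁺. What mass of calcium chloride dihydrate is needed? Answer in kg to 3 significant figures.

87.0 kg

Volume: 290,000 US gal × 3.785 L/gal = 1,097,650 L.
Hardness to add: (201 − 147) = 54 mg/L as CaCO₃ × 1,097,650 L = 59,270 g as CaCO₃.
Moles of Ca²⁺ (1 mol Ca²⁺ ≡ 1 mol CaCO₃): 59,270 / 100.1 g/mol = 592.1 mol.
Mass of CaCl₂·2H₂O: 592.1 × 147 = 87,040 g.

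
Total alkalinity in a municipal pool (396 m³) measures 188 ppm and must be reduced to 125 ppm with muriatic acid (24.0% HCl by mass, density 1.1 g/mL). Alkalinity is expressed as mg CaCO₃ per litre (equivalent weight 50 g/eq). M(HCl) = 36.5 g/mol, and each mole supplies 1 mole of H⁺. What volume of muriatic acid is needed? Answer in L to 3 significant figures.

69.0 L

Volume: 396 m³ = 396,000 L.
Alkalinity to neutralize: (188 − 125) = 63 mg/L as CaCO₃ × 396,000 L = 24,950 g as CaCO₃.
Equivalents of H⁺ required: 24,950 ÷ 50 g/eq = 499 eq = 499 mol HCl.
Mass of HCl: 499 × 36.5 = 18,210 g.
Mass of 24.0% solution: 18,210 / 0.24 = 75,880 g.
Volume: 75,880 g ÷ 1.1 g/mL = 68,980 mL.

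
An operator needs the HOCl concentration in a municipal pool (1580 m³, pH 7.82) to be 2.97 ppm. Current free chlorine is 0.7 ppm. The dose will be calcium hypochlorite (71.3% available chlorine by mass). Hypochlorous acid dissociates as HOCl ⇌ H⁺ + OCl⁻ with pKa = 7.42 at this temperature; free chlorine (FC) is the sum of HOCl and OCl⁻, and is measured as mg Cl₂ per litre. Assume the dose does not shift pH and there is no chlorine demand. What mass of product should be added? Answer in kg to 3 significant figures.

21.6 kg

Volume: 1580 m³ = 1,580,000 L.
[OCl⁻]/[HOCl] = 10^(pH − pKa) = 10^(7.82 − 7.42) = 2.512; fraction as HOCl = 1/(1 + 2.512) = 0.2847.
Free chlorine required for 2.97 ppm HOCl: 2.97 / 0.2847 = 10.43 ppm.
FC to add: 10.43 − 0.7 = 9.73 mg/L as Cl₂.
Cl₂ equivalent: 9.73 mg/L × 1,580,000 L = 15,370 g.
Product at 71.3% available Cl: 15,370 / 0.713 = 21,560 g.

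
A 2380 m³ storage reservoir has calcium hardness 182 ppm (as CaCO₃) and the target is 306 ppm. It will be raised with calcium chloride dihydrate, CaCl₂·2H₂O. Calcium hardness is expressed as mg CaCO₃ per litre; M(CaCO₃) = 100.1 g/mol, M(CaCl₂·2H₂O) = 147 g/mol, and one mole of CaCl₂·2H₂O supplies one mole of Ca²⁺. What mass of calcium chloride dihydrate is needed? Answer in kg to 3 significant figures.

Volume: 2380 m³ = 2,380,000 L.
Hardness to add: (306 − 182) = 124 mg/L as CaCO₃ × 2,380,000 L = 295,100 g as CaCO₃.
Moles of Ca²⁺ (1 mol Ca²⁺ ≡ 1 mol CaCO₃): 295,100 / 100.1 g/mol = 2948 mol.
Mass of CaCl₂·2H₂O: 2948 × 147 = 433,400 g.

433 kg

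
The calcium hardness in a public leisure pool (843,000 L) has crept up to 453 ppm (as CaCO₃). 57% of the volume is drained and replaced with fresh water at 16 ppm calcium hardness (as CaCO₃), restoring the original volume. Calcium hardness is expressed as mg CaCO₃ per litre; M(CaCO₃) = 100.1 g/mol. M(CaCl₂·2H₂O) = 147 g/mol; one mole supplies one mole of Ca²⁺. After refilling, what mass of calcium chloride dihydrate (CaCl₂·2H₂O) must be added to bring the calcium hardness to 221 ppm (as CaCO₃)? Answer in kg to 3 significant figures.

After draining 57% and refilling: 453 × 0.43 + 16 × 0.57 = 203.91 ppm.
Deficit to target: 221 − 203.91 = 17.09 mg/L.
As CaCO₃: 17.09 mg/L × 843,000 L = 14,410 g; ÷ 100.1 = 143.9 mol Ca²⁺.
Mass: 143.9 × 147 = 21,160 g.

21.2 kg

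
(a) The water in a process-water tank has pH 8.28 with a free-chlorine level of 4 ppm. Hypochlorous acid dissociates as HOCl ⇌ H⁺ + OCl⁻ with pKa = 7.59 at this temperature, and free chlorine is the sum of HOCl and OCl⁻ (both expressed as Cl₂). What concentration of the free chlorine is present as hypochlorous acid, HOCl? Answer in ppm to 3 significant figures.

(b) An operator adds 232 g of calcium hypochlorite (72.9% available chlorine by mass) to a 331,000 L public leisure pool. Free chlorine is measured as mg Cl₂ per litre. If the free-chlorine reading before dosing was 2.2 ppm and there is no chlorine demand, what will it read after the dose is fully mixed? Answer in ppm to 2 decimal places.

(a) [OCl⁻]/[HOCl] = 10^(pH − pKa) = 10^(8.28 − 7.59) = 10^0.69 = 4.898.
(a) Fraction as HOCl = 1 / (1 + 4.898) = 0.1696.
(a) HOCl = 0.1696 × 4 ppm = 0.6782 ppm.

(b) Available chlorine delivered: 232 g × 0.729 = 169.1 g as Cl₂.
(b) Concentration rise: 169.1 g / 331,000 L = 0.511 mg/L = 0.51 ppm.
(b) Final FC: 2.2 + 0.51 = 2.71 ppm.

(a) 0.678 ppm; (b) 2.71 ppm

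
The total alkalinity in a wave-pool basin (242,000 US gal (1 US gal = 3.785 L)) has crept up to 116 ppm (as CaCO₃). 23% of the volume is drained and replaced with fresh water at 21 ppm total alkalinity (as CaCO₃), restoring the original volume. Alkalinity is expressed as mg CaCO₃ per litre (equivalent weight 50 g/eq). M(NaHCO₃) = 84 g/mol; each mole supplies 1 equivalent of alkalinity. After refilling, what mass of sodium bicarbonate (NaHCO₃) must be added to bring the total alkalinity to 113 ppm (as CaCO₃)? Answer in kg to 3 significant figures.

Volume: 242,000 US gal × 3.785 L/gal = 915,970 L.
After draining 23% and refilling: 116 × 0.77 + 21 × 0.23 = 94.15 ppm.
Deficit to target: 113 − 94.15 = 18.85 mg/L.
As CaCO₃: 18.85 mg/L × 915,970 L = 17,270 g; ÷ 50 g/eq ÷ 1 = 345.3 mol NaHCO₃.
Mass: 345.3 × 84 = 29,010 g.

29.0 kg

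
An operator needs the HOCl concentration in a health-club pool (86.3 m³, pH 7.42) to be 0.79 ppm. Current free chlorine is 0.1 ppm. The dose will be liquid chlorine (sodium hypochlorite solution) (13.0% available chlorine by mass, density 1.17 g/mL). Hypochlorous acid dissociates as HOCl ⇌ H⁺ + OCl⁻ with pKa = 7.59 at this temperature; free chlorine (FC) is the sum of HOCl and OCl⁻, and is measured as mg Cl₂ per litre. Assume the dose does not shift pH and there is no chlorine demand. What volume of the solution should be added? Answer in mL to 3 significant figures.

695 mL

Volume: 86.3 m³ = 86,300 L.
[OCl⁻]/[HOCl] = 10^(pH − pKa) = 10^(7.42 − 7.59) = 0.6761; fraction as HOCl = 1/(1 + 0.6761) = 0.5966.
Free chlorine required for 0.79 ppm HOCl: 0.79 / 0.5966 = 1.324 ppm.
FC to add: 1.324 − 0.1 = 1.224 mg/L as Cl₂.
Cl₂ equivalent: 1.224 mg/L × 86,300 L = 105.6 g.
Product at 13.0% available Cl: 105.6 / 0.13 = 812.6 g.
Volume: 812.6 g ÷ 1.17 g/mL = 694.5 mL.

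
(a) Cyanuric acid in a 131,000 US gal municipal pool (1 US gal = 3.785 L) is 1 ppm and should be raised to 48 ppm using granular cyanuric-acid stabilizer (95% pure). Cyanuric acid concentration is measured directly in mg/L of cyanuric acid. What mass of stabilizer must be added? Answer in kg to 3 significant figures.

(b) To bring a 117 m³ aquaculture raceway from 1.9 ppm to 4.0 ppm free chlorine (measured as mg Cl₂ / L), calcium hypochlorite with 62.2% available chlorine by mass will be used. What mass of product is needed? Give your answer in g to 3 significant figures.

(a) Volume: 131,000 US gal × 3.785 L/gal = 495,835 L.
(a) CYA to add: (48 − 1) = 47 mg/L × 495,835 L = 23,300 g cyanuric acid.
(a) At 95% purity: 23,300 / 0.95 = 24,530 g product.

(b) Volume: 117 m³ = 117,000 L.
(b) Chlorine deficit: 4.0 − 1.9 = 2.1 ppm = 2.1 mg/L as Cl₂.
(b) Cl₂ equivalent needed: 2.1 mg/L × 117,000 L = 245,700 mg = 245.7 g.
(b) Product at 62.2% available chlorine: 245.7 / 0.622 = 395 g.

(a) 24.5 kg; (b) 395 g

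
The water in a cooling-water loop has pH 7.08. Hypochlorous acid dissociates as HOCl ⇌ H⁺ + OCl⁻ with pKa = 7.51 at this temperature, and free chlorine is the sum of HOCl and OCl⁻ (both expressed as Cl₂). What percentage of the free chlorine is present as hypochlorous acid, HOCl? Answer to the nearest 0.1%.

[OCl⁻]/[HOCl] = 10^(pH − pKa) = 10^(7.08 − 7.51) = 10^-0.43 = 0.3715.
Fraction as HOCl = 1 / (1 + 0.3715) = 0.7291.

72.9%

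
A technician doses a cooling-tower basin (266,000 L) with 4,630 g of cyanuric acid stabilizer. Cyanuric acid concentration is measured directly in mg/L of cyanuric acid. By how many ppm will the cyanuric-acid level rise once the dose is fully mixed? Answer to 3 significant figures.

17.4 ppm

Rise: 4,630 g / 266,000 L × 1000 = 17.41 mg/L.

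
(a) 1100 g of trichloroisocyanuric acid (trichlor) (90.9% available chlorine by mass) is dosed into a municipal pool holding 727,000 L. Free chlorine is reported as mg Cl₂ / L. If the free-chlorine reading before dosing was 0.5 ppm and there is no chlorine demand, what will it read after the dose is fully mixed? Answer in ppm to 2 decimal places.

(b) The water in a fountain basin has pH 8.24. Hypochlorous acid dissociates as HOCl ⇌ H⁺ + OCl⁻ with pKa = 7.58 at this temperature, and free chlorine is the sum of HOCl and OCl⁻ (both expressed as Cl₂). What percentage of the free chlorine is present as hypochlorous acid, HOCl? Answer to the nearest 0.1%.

(a) 1.88 ppm; (b) 18.0%

(a) Available chlorine delivered: 1100 g × 0.909 = 999.9 g as Cl₂.
(a) Concentration rise: 999.9 g / 727,000 L = 1.375 mg/L = 1.38 ppm.
(a) Final FC: 0.5 + 1.38 = 1.88 ppm.

(b) [OCl⁻]/[HOCl] = 10^(pH − pKa) = 10^(8.24 − 7.58) = 10^0.66 = 4.571.
(b) Fraction as HOCl = 1 / (1 + 4.571) = 0.1795.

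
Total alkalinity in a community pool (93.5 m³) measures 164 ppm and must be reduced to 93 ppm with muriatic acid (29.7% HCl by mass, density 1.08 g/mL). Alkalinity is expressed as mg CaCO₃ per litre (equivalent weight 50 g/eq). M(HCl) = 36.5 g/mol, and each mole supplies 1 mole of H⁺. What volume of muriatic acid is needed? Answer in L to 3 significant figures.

15.1 L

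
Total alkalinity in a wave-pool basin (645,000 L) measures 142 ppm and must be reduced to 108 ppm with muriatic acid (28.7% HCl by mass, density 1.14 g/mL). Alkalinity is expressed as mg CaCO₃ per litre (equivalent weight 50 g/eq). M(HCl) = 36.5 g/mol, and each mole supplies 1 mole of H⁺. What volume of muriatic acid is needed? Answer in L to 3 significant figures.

Alkalinity to neutralize: (142 − 108) = 34 mg/L as CaCO₃ × 645,000 L = 21,930 g as CaCO₃.
Equivalents of H⁺ required: 21,930 ÷ 50 g/eq = 438.6 eq = 438.6 mol HCl.
Mass of HCl: 438.6 × 36.5 = 16,010 g.
Mass of 28.7% solution: 16,010 / 0.287 = 55,780 g.
Volume: 55,780 g ÷ 1.14 g/mL = 48,930 mL.

48.9 L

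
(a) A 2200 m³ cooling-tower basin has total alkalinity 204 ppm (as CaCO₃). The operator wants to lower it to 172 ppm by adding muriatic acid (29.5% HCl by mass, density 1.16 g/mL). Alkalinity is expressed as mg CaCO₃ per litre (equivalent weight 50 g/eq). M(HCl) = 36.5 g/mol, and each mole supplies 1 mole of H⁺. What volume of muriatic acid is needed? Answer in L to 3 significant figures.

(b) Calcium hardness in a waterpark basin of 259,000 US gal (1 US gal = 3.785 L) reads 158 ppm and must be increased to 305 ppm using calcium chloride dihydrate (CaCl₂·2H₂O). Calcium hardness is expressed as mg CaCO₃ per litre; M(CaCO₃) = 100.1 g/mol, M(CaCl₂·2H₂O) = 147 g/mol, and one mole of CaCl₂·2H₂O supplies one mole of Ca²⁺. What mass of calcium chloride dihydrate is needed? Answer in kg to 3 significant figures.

(a) 150 L; (b) 212 kg

(a) Volume: 2200 m³ = 2,200,000 L.
(a) Alkalinity to neutralize: (204 − 172) = 32 mg/L as CaCO₃ × 2,200,000 L = 70,400 g as CaCO₃.
(a) Equivalents of H⁺ required: 70,400 ÷ 50 g/eq = 1408 eq = 1408 mol HCl.
(a) Mass of HCl: 1408 × 36.5 = 51,390 g.
(a) Mass of 29.5% solution: 51,390 / 0.295 = 174,200 g.
(a) Volume: 174,200 g ÷ 1.16 g/mL = 150,200 mL.

(b) Volume: 259,000 US gal × 3.785 L/gal = 980,315 L.
(b) Hardness to add: (305 − 158) = 147 mg/L as CaCO₃ × 980,315 L = 144,100 g as CaCO₃.
(b) Moles of Ca²⁺ (1 mol Ca²⁺ ≡ 1 mol CaCO₃): 144,100 / 100.1 g/mol = 1440 mol.
(b) Mass of CaCl₂·2H₂O: 1440 × 147 = 211,600 g.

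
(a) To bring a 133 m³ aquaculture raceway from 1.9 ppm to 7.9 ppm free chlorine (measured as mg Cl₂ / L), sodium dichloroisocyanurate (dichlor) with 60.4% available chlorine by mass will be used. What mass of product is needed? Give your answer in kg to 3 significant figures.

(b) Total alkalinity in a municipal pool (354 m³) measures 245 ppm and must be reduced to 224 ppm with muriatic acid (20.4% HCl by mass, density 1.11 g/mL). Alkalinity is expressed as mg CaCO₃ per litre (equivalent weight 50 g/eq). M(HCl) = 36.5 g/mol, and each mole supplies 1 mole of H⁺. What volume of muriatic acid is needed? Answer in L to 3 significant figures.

(a) Volume: 133 m³ = 133,000 L.
(a) Chlorine deficit: 7.9 − 1.9 = 6 ppm = 6 mg/L as Cl₂.
(a) Cl₂ equivalent needed: 6 mg/L × 133,000 L = 798,000 mg = 798 g.
(a) Product at 60.4% available chlorine: 798 / 0.604 = 1321 g.

(b) Volume: 354 m³ = 354,000 L.
(b) Alkalinity to neutralize: (245 − 224) = 21 mg/L as CaCO₃ × 354,000 L = 7434 g as CaCO₃.
(b) Equivalents of H⁺ required: 7434 ÷ 50 g/eq = 148.7 eq = 148.7 mol HCl.
(b) Mass of HCl: 148.7 × 36.5 = 5427 g.
(b) Mass of 20.4% solution: 5427 / 0.204 = 26,600 g.
(b) Volume: 26,600 g ÷ 1.11 g/mL = 23,970 mL.

(a) 1.32 kg; (b) 24.0 L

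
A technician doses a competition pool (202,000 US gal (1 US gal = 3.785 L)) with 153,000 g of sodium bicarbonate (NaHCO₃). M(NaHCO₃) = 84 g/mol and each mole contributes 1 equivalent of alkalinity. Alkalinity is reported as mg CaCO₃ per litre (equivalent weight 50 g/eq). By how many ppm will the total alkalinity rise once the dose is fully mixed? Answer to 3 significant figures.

Volume: 202,000 US gal × 3.785 L/gal = 764,570 L.
Moles of NaHCO₃: 153,000 g ÷ 84 g/mol = 1821 mol → 1821 eq of alkalinity.
As CaCO₃: 1821 eq × 50 g/eq = 91,070 g.
Rise: 91,070 g / 764,570 L × 1000 = 119.1 mg/L.

119 ppm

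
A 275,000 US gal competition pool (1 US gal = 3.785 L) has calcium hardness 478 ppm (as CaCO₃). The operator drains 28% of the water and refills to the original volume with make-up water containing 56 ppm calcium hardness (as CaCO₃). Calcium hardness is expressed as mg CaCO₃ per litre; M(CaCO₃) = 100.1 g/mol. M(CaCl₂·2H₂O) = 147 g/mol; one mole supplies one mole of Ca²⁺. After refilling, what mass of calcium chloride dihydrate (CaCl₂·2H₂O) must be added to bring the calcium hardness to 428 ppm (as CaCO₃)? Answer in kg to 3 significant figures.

Volume: 275,000 US gal × 3.785 L/gal = 1,040,875 L.
After draining 28% and refilling: 478 × 0.72 + 56 × 0.28 = 359.84 ppm.
Deficit to target: 428 − 359.84 = 68.16 mg/L.
As CaCO₃: 68.16 mg/L × 1,040,875 L = 70,950 g; ÷ 100.1 = 708.8 mol Ca²⁺.
Mass: 708.8 × 147 = 104,200 g.

104 kg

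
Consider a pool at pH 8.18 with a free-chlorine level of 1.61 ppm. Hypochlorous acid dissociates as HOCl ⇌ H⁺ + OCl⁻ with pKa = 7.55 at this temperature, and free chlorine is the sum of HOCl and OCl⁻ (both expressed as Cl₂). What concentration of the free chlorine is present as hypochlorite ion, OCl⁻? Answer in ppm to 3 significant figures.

[OCl⁻]/[HOCl] = 10^(pH − pKa) = 10^(8.18 − 7.55) = 10^0.63 = 4.266.
Fraction as HOCl = 1 / (1 + 4.266) = 0.1899.
OCl⁻ = (1 − 0.1899) × 1.61 ppm = 1.304 ppm.

1.30 ppm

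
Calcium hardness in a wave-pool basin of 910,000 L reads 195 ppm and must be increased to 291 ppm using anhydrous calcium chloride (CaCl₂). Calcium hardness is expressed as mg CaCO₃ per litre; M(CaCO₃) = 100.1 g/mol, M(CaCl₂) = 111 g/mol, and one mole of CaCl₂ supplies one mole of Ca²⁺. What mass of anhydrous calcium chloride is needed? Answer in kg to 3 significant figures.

96.9 kg

Hardness to add: (291 − 195) = 96 mg/L as CaCO₃ × 910,000 L = 87,360 g as CaCO₃.
Moles of Ca²⁺ (1 mol Ca²⁺ ≡ 1 mol CaCO₃): 87,360 / 100.1 g/mol = 872.7 mol.
Mass of CaCl₂: 872.7 × 111 = 96,870 g.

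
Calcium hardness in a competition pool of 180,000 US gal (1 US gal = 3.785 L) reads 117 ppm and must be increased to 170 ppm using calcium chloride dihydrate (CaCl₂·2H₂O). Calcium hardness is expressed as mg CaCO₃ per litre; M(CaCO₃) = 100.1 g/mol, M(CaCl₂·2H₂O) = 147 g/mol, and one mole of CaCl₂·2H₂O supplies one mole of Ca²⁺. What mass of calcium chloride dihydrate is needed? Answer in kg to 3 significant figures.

Volume: 180,000 US gal × 3.785 L/gal = 681,300 L.
Hardness to add: (170 − 117) = 53 mg/L as CaCO₃ × 681,300 L = 36,110 g as CaCO₃.
Moles of Ca²⁺ (1 mol Ca²⁺ ≡ 1 mol CaCO₃): 36,110 / 100.1 g/mol = 360.7 mol.
Mass of CaCl₂·2H₂O: 360.7 × 147 = 53,030 g.

53.0 kg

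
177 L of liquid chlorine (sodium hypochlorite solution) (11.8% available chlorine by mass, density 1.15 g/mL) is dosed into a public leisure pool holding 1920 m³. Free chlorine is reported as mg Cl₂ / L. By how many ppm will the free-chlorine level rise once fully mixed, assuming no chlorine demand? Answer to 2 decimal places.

12.51 ppm

Volume: 1920 m³ = 1,920,000 L.
Mass of solution: 177 L × 1000 mL/L × 1.15 g/mL = 203,500 g.
Available chlorine delivered: 203,500 g × 0.118 = 24,020 g as Cl₂.
Concentration rise: 24,020 g / 1,920,000 L = 12.51 mg/L = 12.51 ppm.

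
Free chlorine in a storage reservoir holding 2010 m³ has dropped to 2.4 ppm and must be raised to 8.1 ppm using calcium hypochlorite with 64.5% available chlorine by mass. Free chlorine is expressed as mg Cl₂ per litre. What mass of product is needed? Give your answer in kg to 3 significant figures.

Volume: 2010 m³ = 2,010,000 L.
Chlorine deficit: 8.1 − 2.4 = 5.7 ppm = 5.7 mg/L as Cl₂.
Cl₂ equivalent needed: 5.7 mg/L × 2,010,000 L = 11,460,000 mg = 11,460 g.
Product at 64.5% available chlorine: 11,460 / 0.645 = 17,760 g.

17.8 kg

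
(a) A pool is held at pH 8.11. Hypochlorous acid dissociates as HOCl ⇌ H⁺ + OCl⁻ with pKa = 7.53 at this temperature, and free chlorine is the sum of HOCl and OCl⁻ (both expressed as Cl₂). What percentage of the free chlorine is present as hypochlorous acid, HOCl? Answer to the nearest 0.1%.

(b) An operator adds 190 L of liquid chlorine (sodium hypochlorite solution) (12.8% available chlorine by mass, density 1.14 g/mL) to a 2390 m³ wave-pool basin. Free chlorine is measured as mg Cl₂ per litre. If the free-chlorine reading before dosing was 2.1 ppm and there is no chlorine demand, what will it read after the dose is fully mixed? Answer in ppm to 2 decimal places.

(a) [OCl⁻]/[HOCl] = 10^(pH − pKa) = 10^(8.11 − 7.53) = 10^0.58 = 3.802.
(a) Fraction as HOCl = 1 / (1 + 3.802) = 0.2083.

(b) Volume: 2390 m³ = 2,390,000 L.
(b) Mass of solution: 190 L × 1000 mL/L × 1.14 g/mL = 216,600 g.
(b) Available chlorine delivered: 216,600 g × 0.128 = 27,720 g as Cl₂.
(b) Concentration rise: 27,720 g / 2,390,000 L = 11.6 mg/L = 11.60 ppm.
(b) Final FC: 2.1 + 11.60 = 13.70 ppm.

(a) 20.8%; (b) 13.70 ppm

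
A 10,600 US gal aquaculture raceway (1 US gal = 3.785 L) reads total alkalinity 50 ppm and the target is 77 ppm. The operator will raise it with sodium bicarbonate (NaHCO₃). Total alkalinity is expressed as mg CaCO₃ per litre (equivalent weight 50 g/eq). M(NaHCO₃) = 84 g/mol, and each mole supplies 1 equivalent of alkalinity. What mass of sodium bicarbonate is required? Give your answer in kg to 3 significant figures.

1.82 kg

Volume: 10,600 US gal × 3.785 L/gal = 40,121 L.
Alkalinity to add: (77 − 50) = 27 mg/L as CaCO₃ × 40,121 L = 1083 g as CaCO₃.
Equivalents: 1083 g ÷ 50 g/eq = 21.67 eq.
NaHCO₃ supplies 1 eq per mole → 21.67 mol.
Mass: 21.67 mol × 84 g/mol = 1820 g.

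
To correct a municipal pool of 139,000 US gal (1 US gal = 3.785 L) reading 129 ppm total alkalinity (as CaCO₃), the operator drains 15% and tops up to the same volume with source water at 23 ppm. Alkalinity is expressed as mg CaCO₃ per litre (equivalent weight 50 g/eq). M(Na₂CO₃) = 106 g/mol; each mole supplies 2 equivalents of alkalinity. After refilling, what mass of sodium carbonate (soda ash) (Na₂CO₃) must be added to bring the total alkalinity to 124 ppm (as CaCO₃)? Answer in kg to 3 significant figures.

6.08 kg

Volume: 139,000 US gal × 3.785 L/gal = 526,115 L.
After draining 15% and refilling: 129 × 0.85 + 23 × 0.15 = 113.1 ppm.
Deficit to target: 124 − 113.1 = 10.9 mg/L.
As CaCO₃: 10.9 mg/L × 526,115 L = 5735 g; ÷ 50 g/eq ÷ 2 = 57.35 mol Na₂CO₃.
Mass: 57.35 × 106 = 6079 g.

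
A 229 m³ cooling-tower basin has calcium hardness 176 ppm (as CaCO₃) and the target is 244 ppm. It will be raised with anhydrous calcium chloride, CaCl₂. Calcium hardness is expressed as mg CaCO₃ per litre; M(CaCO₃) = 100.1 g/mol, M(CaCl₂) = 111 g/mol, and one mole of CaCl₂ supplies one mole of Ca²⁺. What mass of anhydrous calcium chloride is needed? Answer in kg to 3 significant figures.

Volume: 229 m³ = 229,000 L.
Hardness to add: (244 − 176) = 68 mg/L as CaCO₃ × 229,000 L = 15,570 g as CaCO₃.
Moles of Ca²⁺ (1 mol Ca²⁺ ≡ 1 mol CaCO₃): 15,570 / 100.1 g/mol = 155.6 mol.
Mass of CaCl₂: 155.6 × 111 = 17,270 g.

17.3 kg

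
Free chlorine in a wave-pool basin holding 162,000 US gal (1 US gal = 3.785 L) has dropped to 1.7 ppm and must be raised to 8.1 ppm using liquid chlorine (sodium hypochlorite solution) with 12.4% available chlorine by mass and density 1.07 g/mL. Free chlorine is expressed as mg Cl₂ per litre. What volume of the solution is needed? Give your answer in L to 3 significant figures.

Volume: 162,000 US gal × 3.785 L/gal = 613,170 L.
Chlorine deficit: 8.1 − 1.7 = 6.4 ppm = 6.4 mg/L as Cl₂.
Cl₂ equivalent needed: 6.4 mg/L × 613,170 L = 3,924,000 mg = 3924 g.
Product at 12.4% available chlorine: 3924 / 0.124 = 31,650 g.
Volume at density 1.07 g/mL: 31,650 g ÷ 1.07 g/mL = 29,580 mL.

29.6 L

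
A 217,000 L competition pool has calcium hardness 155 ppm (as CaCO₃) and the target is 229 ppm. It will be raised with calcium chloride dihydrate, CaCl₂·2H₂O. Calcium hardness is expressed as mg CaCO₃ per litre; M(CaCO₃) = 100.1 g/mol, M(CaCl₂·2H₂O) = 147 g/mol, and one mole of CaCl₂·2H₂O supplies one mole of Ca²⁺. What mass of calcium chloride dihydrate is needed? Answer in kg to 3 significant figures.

Hardness to add: (229 − 155) = 74 mg/L as CaCO₃ × 217,000 L = 16,060 g as CaCO₃.
Moles of Ca²⁺ (1 mol Ca²⁺ ≡ 1 mol CaCO₃): 16,060 / 100.1 g/mol = 160.4 mol.
Mass of CaCl₂·2H₂O: 160.4 × 147 = 23,580 g.

23.6 kg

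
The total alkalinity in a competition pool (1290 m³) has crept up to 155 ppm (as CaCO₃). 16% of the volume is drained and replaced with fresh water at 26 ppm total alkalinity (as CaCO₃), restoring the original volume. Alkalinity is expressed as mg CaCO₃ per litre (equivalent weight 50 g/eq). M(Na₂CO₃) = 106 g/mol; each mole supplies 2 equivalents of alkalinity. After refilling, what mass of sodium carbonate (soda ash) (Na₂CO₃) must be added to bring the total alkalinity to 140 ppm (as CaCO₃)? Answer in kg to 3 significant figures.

7.71 kg

Volume: 1290 m³ = 1,290,000 L.
After draining 16% and refilling: 155 × 0.84 + 26 × 0.16 = 134.36 ppm.
Deficit to target: 140 − 134.36 = 5.64 mg/L.
As CaCO₃: 5.64 mg/L × 1,290,000 L = 7276 g; ÷ 50 g/eq ÷ 2 = 72.76 mol Na₂CO₃.
Mass: 72.76 × 106 = 7712 g.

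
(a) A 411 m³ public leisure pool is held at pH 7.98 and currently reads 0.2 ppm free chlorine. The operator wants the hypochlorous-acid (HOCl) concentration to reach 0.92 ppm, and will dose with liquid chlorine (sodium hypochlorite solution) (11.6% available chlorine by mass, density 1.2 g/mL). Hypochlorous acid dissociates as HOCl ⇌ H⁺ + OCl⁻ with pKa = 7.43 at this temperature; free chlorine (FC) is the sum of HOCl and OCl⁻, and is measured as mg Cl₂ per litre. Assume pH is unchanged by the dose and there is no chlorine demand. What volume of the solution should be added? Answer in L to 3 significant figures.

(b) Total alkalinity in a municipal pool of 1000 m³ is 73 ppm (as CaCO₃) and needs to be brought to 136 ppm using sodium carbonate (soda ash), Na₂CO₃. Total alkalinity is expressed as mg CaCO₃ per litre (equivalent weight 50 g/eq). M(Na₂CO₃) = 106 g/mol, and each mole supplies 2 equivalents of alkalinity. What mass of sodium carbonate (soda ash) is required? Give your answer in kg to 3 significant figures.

(a) 11.8 L; (b) 66.8 kg

(a) Volume: 411 m³ = 411,000 L.
(a) [OCl⁻]/[HOCl] = 10^(pH − pKa) = 10^(7.98 − 7.43) = 3.548; fraction as HOCl = 1/(1 + 3.548) = 0.2199.
(a) Free chlorine required for 0.92 ppm HOCl: 0.92 / 0.2199 = 4.184 ppm.
(a) FC to add: 4.184 − 0.2 = 3.984 mg/L as Cl₂.
(a) Cl₂ equivalent: 3.984 mg/L × 411,000 L = 1638 g.
(a) Product at 11.6% available Cl: 1638 / 0.116 = 14,120 g.
(a) Volume: 14,120 g ÷ 1.2 g/mL = 11,760 mL.

(b) Volume: 1000 m³ = 1,000,000 L.
(b) Alkalinity to add: (136 − 73) = 63 mg/L as CaCO₃ × 1,000,000 L = 63,000 g as CaCO₃.
(b) Equivalents: 63,000 g ÷ 50 g/eq = 1260 eq.
(b) Each mole of Na₂CO₃ supplies 2 eq, so 1260 / 2 = 630 mol.
(b) Mass: 630 mol × 106 g/mol = 66,780 g.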